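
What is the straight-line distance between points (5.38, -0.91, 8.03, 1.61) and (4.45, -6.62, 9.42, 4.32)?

√(Σ(x_i - y_i)²) = √((5.38 - 4.45)² + (-0.91 - (-6.62))² + (8.03 - 9.42)² + (1.61 - 4.32)²)
= √(0.93² + 5.71² + (-1.39)² + (-2.71)²) = √(0.8649 + 32.6041 + 1.9321 + 7.3441) = √42.7452 ≈ 6.538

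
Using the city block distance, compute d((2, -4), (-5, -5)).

Σ|x_i - y_i| = |2 - (-5)| + |-4 - (-5)| = 7 + 1 = 8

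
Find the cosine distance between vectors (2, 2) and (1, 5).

With u = (2, 2), v = (1, 5):
u·v = 2·1 + 2·5 = 2 + 10 = 12.
|u| = √(2² + 2²) = √8, |v| = √(1² + 5²) = √26, so |u||v| = √(8·26) = √208.
cos θ = (u·v)/(|u||v|) = 12/√208 ≈ 0.8321
Cosine distance = 1 - cos θ ≈ 1 - 0.8321 = 0.1679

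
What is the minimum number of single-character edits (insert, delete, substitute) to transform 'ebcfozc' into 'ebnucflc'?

Let D[i][j] be the edit distance between the first i characters of 'ebcfozc' and the first j characters of 'ebnucflc', with D[i][0] = i, D[0][j] = j, and D[i][j] = D[i-1][j-1] if the characters match, else 1 + min(D[i-1][j], D[i][j-1], D[i-1][j-1]). Filling the table (rows: prefixes of 'ebcfozc', columns: prefixes of 'ebnucflc'):
     ε  e  b  n  u  c  f  l  c
  ε  0  1  2  3  4  5  6  7  8
  e  1  0  1  2  3  4  5  6  7
  b  2  1  0  1  2  3  4  5  6
  c  3  2  1  1  2  2  3  4  5
  f  4  3  2  2  2  3  2  3  4
  o  5  4  3  3  3  3  3  3  4
  z  6  5  4  4  4  4  4  4  4
  c  7  6  5  5  5  4  5  5  4
The bottom-right entry gives D[7][8] = 4, so no sequence of fewer than 4 edits works. Backtracking through the table gives one optimal edit sequence (4 edits):
  ebcfozc → ebncfozc (ins n @3)
  ebncfozc → ebnucfozc (ins u @4)
  ebnucfozc → ebnucfzc (del o @7)
  ebnucfzc → ebnucflc (sub z→l @7)
Edit distance = 4.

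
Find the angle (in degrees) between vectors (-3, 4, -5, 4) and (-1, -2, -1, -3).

With u = (-3, 4, -5, 4), v = (-1, -2, -1, -3):
u·v = (-3)·(-1) + 4·(-2) + (-5)·(-1) + 4·(-3) = 3 + (-8) + 5 + (-12) = -12.
|u| = √((-3)² + 4² + (-5)² + 4²) = √66, |v| = √((-1)² + (-2)² + (-1)² + (-3)²) = √15, so |u||v| = √(66·15) = √990.
cos θ = (u·v)/(|u||v|) = -12/√990 ≈ -0.381385
θ = arccos(-0.381385) ≈ 112.42°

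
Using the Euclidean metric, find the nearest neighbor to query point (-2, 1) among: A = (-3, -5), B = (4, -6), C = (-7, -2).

Distances: d(A) ≈ 6.0828, d(B) ≈ 9.2195, d(C) ≈ 5.831. Nearest: C = (-7, -2) with distance 5.831.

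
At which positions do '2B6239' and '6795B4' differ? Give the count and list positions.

Differing positions: 1, 2, 3, 4, 5, 6. Hamming distance = 6.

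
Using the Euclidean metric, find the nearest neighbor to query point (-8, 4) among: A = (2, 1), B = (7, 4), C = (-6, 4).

Distances: d(A) ≈ 10.4403, d(B) = 15, d(C) = 2. Nearest: C = (-6, 4) with distance 2.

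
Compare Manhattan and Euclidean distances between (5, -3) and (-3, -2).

L1 = |5 - (-3)| + |-3 - (-2)| = 8 + 1 = 9
L2 = √(8² + 1²) = √65 ≈ 8.0623
L1 ≥ L2 always (equality iff movement is along one axis); L1 > L2 here.
Ratio L1/L2 = 9/√65 ≈ 1.1163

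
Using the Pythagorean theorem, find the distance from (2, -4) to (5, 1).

√(Σ(x_i - y_i)²) = √((2 - 5)² + (-4 - 1)²)
= √((-3)² + (-5)²) = √(9 + 25) = √34 ≈ 5.831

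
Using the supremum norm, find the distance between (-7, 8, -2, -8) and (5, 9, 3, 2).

max(|x_i - y_i|) = max(|-7 - 5|, |8 - 9|, |-2 - 3|, |-8 - 2|) = max(12, 1, 5, 10) = 12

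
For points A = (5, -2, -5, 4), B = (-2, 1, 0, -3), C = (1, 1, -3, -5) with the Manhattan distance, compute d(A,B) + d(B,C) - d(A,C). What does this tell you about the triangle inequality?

d(A,B) = 7 + 3 + 5 + 7 = 22, d(B,C) = 3 + 0 + 3 + 2 = 8, d(A,C) = 4 + 3 + 2 + 9 = 18.
d(A,B) + d(B,C) - d(A,C) = 22 + 8 - 18 = 30 - 18 = 12. This is ≥ 0, so the triangle inequality holds for these points.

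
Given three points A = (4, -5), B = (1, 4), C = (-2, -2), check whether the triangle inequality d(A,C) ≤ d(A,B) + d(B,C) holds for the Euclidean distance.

d(A,B) = √(3² + 9²) = √90 ≈ 9.4868, d(B,C) = √(3² + 6²) = √45 ≈ 6.7082, d(A,C) = √(6² + 3²) = √45 ≈ 6.7082.
d(A,C) ≈ 6.7082 ≤ 9.4868 + 6.7082 = 16.195. Triangle inequality is satisfied.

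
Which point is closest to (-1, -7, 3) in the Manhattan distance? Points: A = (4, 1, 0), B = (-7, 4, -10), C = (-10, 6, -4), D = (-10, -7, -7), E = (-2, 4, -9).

Distances: d(A) = 16, d(B) = 30, d(C) = 29, d(D) = 19, d(E) = 24. Nearest: A = (4, 1, 0) with distance 16.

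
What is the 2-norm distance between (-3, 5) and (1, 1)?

(Σ|x_i - y_i|^2)^(1/2) = (|-3 - 1|^2 + |5 - 1|^2)^(1/2)
= (4^2 + 4^2)^(1/2) = (16 + 16)^(1/2) = (32)^(1/2) ≈ 5.6569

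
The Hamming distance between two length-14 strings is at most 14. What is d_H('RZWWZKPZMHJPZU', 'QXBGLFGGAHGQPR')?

Differing positions: 1, 2, 3, 4, 5, 6, 7, 8, 9, 11, 12, 13, 14. Hamming distance = 13. The maximum possible Hamming distance for length-14 strings is 14, so d_H/14 = 13/14 ≈ 0.9286.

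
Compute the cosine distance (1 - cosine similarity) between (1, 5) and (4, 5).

With u = (1, 5), v = (4, 5):
u·v = 1·4 + 5·5 = 4 + 25 = 29.
|u| = √(1² + 5²) = √26, |v| = √(4² + 5²) = √41, so |u||v| = √(26·41) = √1066.
cos θ = (u·v)/(|u||v|) = 29/√1066 ≈ 0.8882
Cosine distance = 1 - cos θ ≈ 1 - 0.8882 = 0.1118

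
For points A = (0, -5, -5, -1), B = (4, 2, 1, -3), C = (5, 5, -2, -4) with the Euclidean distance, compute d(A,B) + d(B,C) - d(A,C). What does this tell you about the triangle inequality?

d(A,B) = √(4² + 7² + 6² + 2²) = √105 ≈ 10.247, d(B,C) = √(1² + 3² + 3² + 1²) = √20 ≈ 4.4721, d(A,C) = √(5² + 10² + 3² + 3²) = √143 ≈ 11.9583.
d(A,B) + d(B,C) - d(A,C) = 10.247 + 4.4721 - 11.9583 = 14.7191 - 11.9583 = 2.7608 (to 4 decimal places). This is ≥ 0, so the triangle inequality holds for these points.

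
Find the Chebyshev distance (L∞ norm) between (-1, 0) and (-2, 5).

max(|x_i - y_i|) = max(|-1 - (-2)|, |0 - 5|) = max(1, 5) = 5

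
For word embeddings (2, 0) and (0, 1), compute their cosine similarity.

With u = (2, 0), v = (0, 1):
u·v = 2·0 + 0·1 = 0 + 0 = 0.
|u| = √(2² + 0²) = √4, |v| = √(0² + 1²) = √1, so |u||v| = √(4·1) = √4 = 2.
cos θ = (u·v)/(|u||v|) = 0/2 = 0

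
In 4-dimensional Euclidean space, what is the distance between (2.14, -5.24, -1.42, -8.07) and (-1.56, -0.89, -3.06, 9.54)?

√(Σ(x_i - y_i)²) = √((2.14 - (-1.56))² + (-5.24 - (-0.89))² + (-1.42 - (-3.06))² + (-8.07 - 9.54)²)
= √(3.7² + (-4.35)² + 1.64² + (-17.61)²) = √(13.69 + 18.9225 + 2.6896 + 310.1121) = √345.4142 ≈ 18.5853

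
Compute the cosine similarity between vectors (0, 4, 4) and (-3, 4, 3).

With u = (0, 4, 4), v = (-3, 4, 3):
u·v = 0·(-3) + 4·4 + 4·3 = 0 + 16 + 12 = 28.
|u| = √(0² + 4² + 4²) = √32, |v| = √((-3)² + 4² + 3²) = √34, so |u||v| = √(32·34) = √1088.
cos θ = (u·v)/(|u||v|) = 28/√1088 ≈ 0.8489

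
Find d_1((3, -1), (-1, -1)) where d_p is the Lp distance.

Σ|x_i - y_i| = |3 - (-1)| + |-1 - (-1)| = 4 + 0 = 4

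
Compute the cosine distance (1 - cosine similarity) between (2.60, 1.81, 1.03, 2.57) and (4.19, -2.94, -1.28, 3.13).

With u = (2.60, 1.81, 1.03, 2.57), v = (4.19, -2.94, -1.28, 3.13):
u·v = 2.6·4.19 + 1.81·(-2.94) + 1.03·(-1.28) + 2.57·3.13 = 10.894 + (-5.3214) + (-1.3184) + 8.0441 = 12.2983.
|u| = √(2.6² + 1.81² + 1.03² + 2.57²) = √(6.76 + 3.2761 + 1.0609 + 6.6049) = √17.7019, |v| = √(4.19² + (-2.94)² + (-1.28)² + 3.13²) = √(17.5561 + 8.6436 + 1.6384 + 9.7969) = √37.635.
cos θ = (u·v)/(|u||v|) = 12.2983/(√17.7019·√37.635) ≈ 0.4765
Cosine distance = 1 - cos θ ≈ 1 - 0.4765 = 0.5235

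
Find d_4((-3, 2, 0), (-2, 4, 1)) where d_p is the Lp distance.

(Σ|x_i - y_i|^4)^(1/4) = (|-3 - (-2)|^4 + |2 - 4|^4 + |0 - 1|^4)^(1/4)
= (1^4 + 2^4 + 1^4)^(1/4) = (1 + 16 + 1)^(1/4) = (18)^(1/4) ≈ 2.0598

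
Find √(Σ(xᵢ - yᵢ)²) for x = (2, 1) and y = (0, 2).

√(Σ(x_i - y_i)²) = √((2 - 0)² + (1 - 2)²)
= √(2² + (-1)²) = √(4 + 1) = √5 ≈ 2.2361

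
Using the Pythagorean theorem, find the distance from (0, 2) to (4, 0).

√(Σ(x_i - y_i)²) = √((0 - 4)² + (2 - 0)²)
= √((-4)² + 2²) = √(16 + 4) = √20 ≈ 4.4721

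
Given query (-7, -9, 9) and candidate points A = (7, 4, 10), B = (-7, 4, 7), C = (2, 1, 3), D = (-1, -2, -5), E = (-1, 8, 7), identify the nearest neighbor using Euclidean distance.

Distances: d(A) ≈ 19.1311, d(B) ≈ 13.1529, d(C) ≈ 14.7309, d(D) ≈ 16.7631, d(E) ≈ 18.1384. Nearest: B = (-7, 4, 7) with distance 13.1529.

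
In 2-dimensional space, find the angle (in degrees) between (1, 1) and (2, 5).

With u = (1, 1), v = (2, 5):
u·v = 1·2 + 1·5 = 2 + 5 = 7.
|u| = √(1² + 1²) = √2, |v| = √(2² + 5²) = √29, so |u||v| = √(2·29) = √58.
cos θ = (u·v)/(|u||v|) = 7/√58 ≈ 0.919145
θ = arccos(0.919145) ≈ 23.2°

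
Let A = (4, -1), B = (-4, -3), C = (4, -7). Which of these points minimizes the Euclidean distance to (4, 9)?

Distances: d(A) = 10, d(B) ≈ 14.4222, d(C) = 16. Nearest: A = (4, -1) with distance 10.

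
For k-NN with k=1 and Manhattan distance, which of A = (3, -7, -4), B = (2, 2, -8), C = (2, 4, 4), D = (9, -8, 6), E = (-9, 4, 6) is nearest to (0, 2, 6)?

Distances: d(A) = 22, d(B) = 16, d(C) = 6, d(D) = 19, d(E) = 11. Nearest: C = (2, 4, 4) with distance 6.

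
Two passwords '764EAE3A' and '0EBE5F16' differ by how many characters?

Differing positions: 1, 2, 3, 5, 6, 7, 8. Hamming distance = 7.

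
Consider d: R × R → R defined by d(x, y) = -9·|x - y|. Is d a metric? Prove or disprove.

No. With c = -9 < 0, d fails non-negativity: d(1, 6) = -9·|1 - 6| = -9·5 = -45 < 0.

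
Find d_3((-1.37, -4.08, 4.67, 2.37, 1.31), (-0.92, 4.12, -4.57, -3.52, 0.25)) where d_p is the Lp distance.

(Σ|x_i - y_i|^3)^(1/3) = (|-1.37 - (-0.92)|^3 + |-4.08 - 4.12|^3 + |4.67 - (-4.57)|^3 + |2.37 - (-3.52)|^3 + |1.31 - 0.25|^3)^(1/3)
= (0.45^3 + 8.2^3 + 9.24^3 + 5.89^3 + 1.06^3)^(1/3) ≈ (0.0911 + 551.368 + 788.889 + 204.3365 + 1.191)^(1/3) = (1545.8756)^(1/3) ≈ 11.5627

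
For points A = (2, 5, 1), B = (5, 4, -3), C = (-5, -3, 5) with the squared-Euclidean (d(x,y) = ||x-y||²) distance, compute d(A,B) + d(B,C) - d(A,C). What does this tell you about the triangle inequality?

d(A,B) = 3² + 1² + 4² = 26, d(B,C) = 10² + 7² + 8² = 213, d(A,C) = 7² + 8² + 4² = 129.
d(A,B) + d(B,C) - d(A,C) = 26 + 213 - 129 = 239 - 129 = 110. This is ≥ 0, so the triangle inequality holds for these points.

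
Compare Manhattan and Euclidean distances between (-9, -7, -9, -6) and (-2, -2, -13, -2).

L1 = |-9 - (-2)| + |-7 - (-2)| + |-9 - (-13)| + |-6 - (-2)| = 7 + 5 + 4 + 4 = 20
L2 = √(7² + 5² + 4² + 4²) = √106 ≈ 10.2956
L1 ≥ L2 always (equality iff movement is along one axis); L1 > L2 here.
Ratio L1/L2 = 20/√106 ≈ 1.9426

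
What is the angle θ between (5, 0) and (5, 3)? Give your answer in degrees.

With u = (5, 0), v = (5, 3):
u·v = 5·5 + 0·3 = 25 + 0 = 25.
|u| = √(5² + 0²) = √25, |v| = √(5² + 3²) = √34, so |u||v| = √(25·34) = √850.
cos θ = (u·v)/(|u||v|) = 25/√850 ≈ 0.857493
θ = arccos(0.857493) ≈ 30.96°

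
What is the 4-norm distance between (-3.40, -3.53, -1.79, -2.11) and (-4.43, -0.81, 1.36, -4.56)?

(Σ|x_i - y_i|^4)^(1/4) = (|-3.4 - (-4.43)|^4 + |-3.53 - (-0.81)|^4 + |-1.79 - 1.36|^4 + |-2.11 - (-4.56)|^4)^(1/4)
= (1.03^4 + 2.72^4 + 3.15^4 + 2.45^4)^(1/4) ≈ (1.1255 + 54.7363 + 98.456 + 36.03)^(1/4) = (190.3478)^(1/4) ≈ 3.7144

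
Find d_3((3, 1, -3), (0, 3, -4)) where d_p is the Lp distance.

(Σ|x_i - y_i|^3)^(1/3) = (|3 - 0|^3 + |1 - 3|^3 + |-3 - (-4)|^3)^(1/3)
= (3^3 + 2^3 + 1^3)^(1/3) = (27 + 8 + 1)^(1/3) = (36)^(1/3) ≈ 3.3019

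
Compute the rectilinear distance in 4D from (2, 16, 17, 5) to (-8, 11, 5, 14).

Σ|x_i - y_i| = |2 - (-8)| + |16 - 11| + |17 - 5| + |5 - 14| = 10 + 5 + 12 + 9 = 36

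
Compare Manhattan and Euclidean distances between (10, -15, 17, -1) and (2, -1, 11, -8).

L1 = |10 - 2| + |-15 - (-1)| + |17 - 11| + |-1 - (-8)| = 8 + 14 + 6 + 7 = 35
L2 = √(8² + 14² + 6² + 7²) = √345 ≈ 18.5742
L1 ≥ L2 always (equality iff movement is along one axis); L1 > L2 here.
Ratio L1/L2 = 35/√345 ≈ 1.8843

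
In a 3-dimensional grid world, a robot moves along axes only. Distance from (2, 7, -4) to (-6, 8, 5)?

Σ|x_i - y_i| = |2 - (-6)| + |7 - 8| + |-4 - 5| = 8 + 1 + 9 = 18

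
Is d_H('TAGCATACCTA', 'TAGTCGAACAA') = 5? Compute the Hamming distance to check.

Differing positions: 4, 5, 6, 8, 10. Hamming distance = 5, so the claim is true.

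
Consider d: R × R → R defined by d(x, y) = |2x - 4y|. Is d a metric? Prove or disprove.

No. d fails symmetry: d(2, 7) = |2·2 - 4·7| = |-24| = 24, but d(7, 2) = |2·7 - 4·2| = |6| = 6. Since 24 ≠ 6, d(x,y) ≠ d(y,x) in general.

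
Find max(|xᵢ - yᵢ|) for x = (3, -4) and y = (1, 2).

max(|x_i - y_i|) = max(|3 - 1|, |-4 - 2|) = max(2, 6) = 6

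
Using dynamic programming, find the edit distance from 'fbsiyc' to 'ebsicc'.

Let D[i][j] be the edit distance between the first i characters of 'fbsiyc' and the first j characters of 'ebsicc', with D[i][0] = i, D[0][j] = j, and D[i][j] = D[i-1][j-1] if the characters match, else 1 + min(D[i-1][j], D[i][j-1], D[i-1][j-1]). Filling the table (rows: prefixes of 'fbsiyc', columns: prefixes of 'ebsicc'):
     ε  e  b  s  i  c  c
  ε  0  1  2  3  4  5  6
  f  1  1  2  3  4  5  6
  b  2  2  1  2  3  4  5
  s  3  3  2  1  2  3  4
  i  4  4  3  2  1  2  3
  y  5  5  4  3  2  2  3
  c  6  6  5  4  3  2  2
The bottom-right entry gives D[6][6] = 2, so no sequence of fewer than 2 edits works. Backtracking through the table gives one optimal edit sequence (2 edits):
  fbsiyc → ebsiyc (sub f→e @1)
  ebsiyc → ebsicc (sub y→c @5)
Edit distance = 2.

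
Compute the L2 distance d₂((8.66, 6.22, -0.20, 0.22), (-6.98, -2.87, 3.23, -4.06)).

√(Σ(x_i - y_i)²) = √((8.66 - (-6.98))² + (6.22 - (-2.87))² + (-0.2 - 3.23)² + (0.22 - (-4.06))²)
= √(15.64² + 9.09² + (-3.43)² + 4.28²) = √(244.6096 + 82.6281 + 11.7649 + 18.3184) = √357.321 ≈ 18.9029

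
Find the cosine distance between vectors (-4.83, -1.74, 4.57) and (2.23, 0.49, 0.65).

With u = (-4.83, -1.74, 4.57), v = (2.23, 0.49, 0.65):
u·v = (-4.83)·2.23 + (-1.74)·0.49 + 4.57·0.65 = (-10.7709) + (-0.8526) + 2.9705 = -8.653.
|u| = √((-4.83)² + (-1.74)² + 4.57²) = √(23.3289 + 3.0276 + 20.8849) = √47.2414, |v| = √(2.23² + 0.49² + 0.65²) = √(4.9729 + 0.2401 + 0.4225) = √5.6355.
cos θ = (u·v)/(|u||v|) = -8.653/(√47.2414·√5.6355) ≈ -0.5303
Cosine distance = 1 - cos θ ≈ 1 - (-0.5303) = 1.5303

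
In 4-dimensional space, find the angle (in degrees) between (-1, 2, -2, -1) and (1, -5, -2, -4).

With u = (-1, 2, -2, -1), v = (1, -5, -2, -4):
u·v = (-1)·1 + 2·(-5) + (-2)·(-2) + (-1)·(-4) = (-1) + (-10) + 4 + 4 = -3.
|u| = √((-1)² + 2² + (-2)² + (-1)²) = √10, |v| = √(1² + (-5)² + (-2)² + (-4)²) = √46, so |u||v| = √(10·46) = √460.
cos θ = (u·v)/(|u||v|) = -3/√460 ≈ -0.139876
θ = arccos(-0.139876) ≈ 98.04°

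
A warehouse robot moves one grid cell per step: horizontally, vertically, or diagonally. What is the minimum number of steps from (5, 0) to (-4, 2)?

max(|x_i - y_i|) = max(|5 - (-4)|, |0 - 2|) = max(9, 2) = 9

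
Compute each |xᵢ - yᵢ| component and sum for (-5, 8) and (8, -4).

Σ|x_i - y_i| = |-5 - 8| + |8 - (-4)| = 13 + 12 = 25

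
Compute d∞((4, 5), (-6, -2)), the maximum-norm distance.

max(|x_i - y_i|) = max(|4 - (-6)|, |5 - (-2)|) = max(10, 7) = 10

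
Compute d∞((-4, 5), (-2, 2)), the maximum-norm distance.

max(|x_i - y_i|) = max(|-4 - (-2)|, |5 - 2|) = max(2, 3) = 3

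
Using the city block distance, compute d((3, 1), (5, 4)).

Σ|x_i - y_i| = |3 - 5| + |1 - 4| = 2 + 3 = 5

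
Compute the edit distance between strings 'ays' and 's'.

Let D[i][j] be the edit distance between the first i characters of 'ays' and the first j characters of 's', with D[i][0] = i, D[0][j] = j, and D[i][j] = D[i-1][j-1] if the characters match, else 1 + min(D[i-1][j], D[i][j-1], D[i-1][j-1]). Filling the table (rows: prefixes of 'ays', columns: prefixes of 's'):
     ε  s
  ε  0  1
  a  1  1
  y  2  2
  s  3  2
The bottom-right entry gives D[3][1] = 2, so no sequence of fewer than 2 edits works. Backtracking through the table gives one optimal edit sequence (2 edits):
  ays → ys (del a @1)
  ys → s (del y @1)
Edit distance = 2.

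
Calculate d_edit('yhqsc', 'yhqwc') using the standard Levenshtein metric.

Let D[i][j] be the edit distance between the first i characters of 'yhqsc' and the first j characters of 'yhqwc', with D[i][0] = i, D[0][j] = j, and D[i][j] = D[i-1][j-1] if the characters match, else 1 + min(D[i-1][j], D[i][j-1], D[i-1][j-1]). Filling the table (rows: prefixes of 'yhqsc', columns: prefixes of 'yhqwc'):
     ε  y  h  q  w  c
  ε  0  1  2  3  4  5
  y  1  0  1  2  3  4
  h  2  1  0  1  2  3
  q  3  2  1  0  1  2
  s  4  3  2  1  1  2
  c  5  4  3  2  2  1
The bottom-right entry gives D[5][5] = 1, so no sequence of fewer than 1 edit works. Backtracking through the table gives one optimal edit sequence (1 edit):
  yhqsc → yhqwc (sub s→w @4)
Edit distance = 1.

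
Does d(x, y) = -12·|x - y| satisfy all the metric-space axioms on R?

No. With c = -12 < 0, d fails non-negativity: d(3, 5) = -12·|3 - 5| = -12·2 = -24 < 0.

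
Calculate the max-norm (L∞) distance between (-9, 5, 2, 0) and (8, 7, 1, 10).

max(|x_i - y_i|) = max(|-9 - 8|, |5 - 7|, |2 - 1|, |0 - 10|) = max(17, 2, 1, 10) = 17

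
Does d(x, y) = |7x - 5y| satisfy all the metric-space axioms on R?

No. d fails symmetry: d(3, 1) = |7·3 - 5·1| = |16| = 16, but d(1, 3) = |7·1 - 5·3| = |-8| = 8. Since 16 ≠ 8, d(x,y) ≠ d(y,x) in general.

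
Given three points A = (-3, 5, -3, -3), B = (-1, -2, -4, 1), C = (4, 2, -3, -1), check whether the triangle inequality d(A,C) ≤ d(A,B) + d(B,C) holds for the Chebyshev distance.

d(A,B) = max(2, 7, 1, 4) = 7, d(B,C) = max(5, 4, 1, 2) = 5, d(A,C) = max(7, 3, 0, 2) = 7.
d(A,C) = 7 ≤ 7 + 5 = 12. Triangle inequality is satisfied.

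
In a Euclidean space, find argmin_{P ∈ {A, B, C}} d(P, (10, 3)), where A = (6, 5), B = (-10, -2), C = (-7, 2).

Distances: d(A) ≈ 4.4721, d(B) ≈ 20.6155, d(C) ≈ 17.0294. Nearest: A = (6, 5) with distance 4.4721.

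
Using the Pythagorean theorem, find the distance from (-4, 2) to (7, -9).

√(Σ(x_i - y_i)²) = √((-4 - 7)² + (2 - (-9))²)
= √((-11)² + 11²) = √(121 + 121) = √242 ≈ 15.5563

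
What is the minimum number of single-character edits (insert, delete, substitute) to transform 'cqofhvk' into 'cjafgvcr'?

Let D[i][j] be the edit distance between the first i characters of 'cqofhvk' and the first j characters of 'cjafgvcr', with D[i][0] = i, D[0][j] = j, and D[i][j] = D[i-1][j-1] if the characters match, else 1 + min(D[i-1][j], D[i][j-1], D[i-1][j-1]). Filling the table (rows: prefixes of 'cqofhvk', columns: prefixes of 'cjafgvcr'):
     ε  c  j  a  f  g  v  c  r
  ε  0  1  2  3  4  5  6  7  8
  c  1  0  1  2  3  4  5  6  7
  q  2  1  1  2  3  4  5  6  7
  o  3  2  2  2  3  4  5  6  7
  f  4  3  3  3  2  3  4  5  6
  h  5  4  4  4  3  3  4  5  6
  v  6  5  5  5  4  4  3  4  5
  k  7  6  6  6  5  5  4  4  5
The bottom-right entry gives D[7][8] = 5, so no sequence of fewer than 5 edits works. Backtracking through the table gives one optimal edit sequence (5 edits):
  cqofhvk → cjofhvk (sub q→j @2)
  cjofhvk → cjafhvk (sub o→a @3)
  cjafhvk → cjafgvk (sub h→g @5)
  cjafgvk → cjafgvck (ins c @7)
  cjafgvck → cjafgvcr (sub k→r @8)
Edit distance = 5.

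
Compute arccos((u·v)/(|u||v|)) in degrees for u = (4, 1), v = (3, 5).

With u = (4, 1), v = (3, 5):
u·v = 4·3 + 1·5 = 12 + 5 = 17.
|u| = √(4² + 1²) = √17, |v| = √(3² + 5²) = √34, so |u||v| = √(17·34) = √578.
cos θ = (u·v)/(|u||v|) = 17/√578 ≈ 0.707107
θ = arccos(0.707107) ≈ 45°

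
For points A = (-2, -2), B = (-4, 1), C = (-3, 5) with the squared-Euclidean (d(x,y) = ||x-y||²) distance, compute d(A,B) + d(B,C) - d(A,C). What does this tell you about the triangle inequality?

d(A,B) = 2² + 3² = 13, d(B,C) = 1² + 4² = 17, d(A,C) = 1² + 7² = 50.
d(A,B) + d(B,C) - d(A,C) = 13 + 17 - 50 = 30 - 50 = -20. This is < 0, so the triangle inequality FAILS for these points (squared-Euclidean is not a metric).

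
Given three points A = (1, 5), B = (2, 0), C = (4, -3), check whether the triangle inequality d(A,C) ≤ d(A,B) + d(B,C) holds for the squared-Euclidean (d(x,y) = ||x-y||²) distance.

d(A,B) = 1² + 5² = 26, d(B,C) = 2² + 3² = 13, d(A,C) = 3² + 8² = 73.
d(A,C) = 73 > 26 + 13 = 39. Triangle inequality is VIOLATED. (Squared-Euclidean is not a metric — this is a counterexample.)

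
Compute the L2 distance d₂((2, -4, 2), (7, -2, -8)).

√(Σ(x_i - y_i)²) = √((2 - 7)² + (-4 - (-2))² + (2 - (-8))²)
= √((-5)² + (-2)² + 10²) = √(25 + 4 + 100) = √129 ≈ 11.3578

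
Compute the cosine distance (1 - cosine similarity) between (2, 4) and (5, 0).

With u = (2, 4), v = (5, 0):
u·v = 2·5 + 4·0 = 10 + 0 = 10.
|u| = √(2² + 4²) = √20, |v| = √(5² + 0²) = √25, so |u||v| = √(20·25) = √500.
cos θ = (u·v)/(|u||v|) = 10/√500 ≈ 0.4472
Cosine distance = 1 - cos θ ≈ 1 - 0.4472 = 0.5528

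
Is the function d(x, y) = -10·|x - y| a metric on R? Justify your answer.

No. With c = -10 < 0, d fails non-negativity: d(1, 8) = -10·|1 - 8| = -10·7 = -70 < 0.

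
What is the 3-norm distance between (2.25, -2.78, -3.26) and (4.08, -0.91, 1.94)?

(Σ|x_i - y_i|^3)^(1/3) = (|2.25 - 4.08|^3 + |-2.78 - (-0.91)|^3 + |-3.26 - 1.94|^3)^(1/3)
= (1.83^3 + 1.87^3 + 5.2^3)^(1/3) ≈ (6.1285 + 6.5392 + 140.608)^(1/3) = (153.2757)^(1/3) ≈ 5.3517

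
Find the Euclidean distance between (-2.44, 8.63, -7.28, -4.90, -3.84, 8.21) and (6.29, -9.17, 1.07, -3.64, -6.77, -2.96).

√(Σ(x_i - y_i)²) = √((-2.44 - 6.29)² + (8.63 - (-9.17))² + (-7.28 - 1.07)² + (-4.9 - (-3.64))² + (-3.84 - (-6.77))² + (8.21 - (-2.96))²)
= √((-8.73)² + 17.8² + (-8.35)² + (-1.26)² + 2.93² + 11.17²) = √(76.2129 + 316.84 + 69.7225 + 1.5876 + 8.5849 + 124.7689) = √597.7168 ≈ 24.4482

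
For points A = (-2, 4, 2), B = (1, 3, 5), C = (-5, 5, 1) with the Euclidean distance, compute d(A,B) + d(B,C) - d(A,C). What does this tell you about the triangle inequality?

d(A,B) = √(3² + 1² + 3²) = √19 ≈ 4.3589, d(B,C) = √(6² + 2² + 4²) = √56 ≈ 7.4833, d(A,C) = √(3² + 1² + 1²) = √11 ≈ 3.3166.
d(A,B) + d(B,C) - d(A,C) = 4.3589 + 7.4833 - 3.3166 = 11.8422 - 3.3166 = 8.5256 (to 4 decimal places). This is ≥ 0, so the triangle inequality holds for these points.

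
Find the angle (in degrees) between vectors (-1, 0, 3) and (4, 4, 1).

With u = (-1, 0, 3), v = (4, 4, 1):
u·v = (-1)·4 + 0·4 + 3·1 = (-4) + 0 + 3 = -1.
|u| = √((-1)² + 0² + 3²) = √10, |v| = √(4² + 4² + 1²) = √33, so |u||v| = √(10·33) = √330.
cos θ = (u·v)/(|u||v|) = -1/√330 ≈ -0.055048
θ = arccos(-0.055048) ≈ 93.16°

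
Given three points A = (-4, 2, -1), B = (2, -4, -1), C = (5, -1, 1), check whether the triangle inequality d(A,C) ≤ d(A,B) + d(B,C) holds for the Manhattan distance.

d(A,B) = 6 + 6 + 0 = 12, d(B,C) = 3 + 3 + 2 = 8, d(A,C) = 9 + 3 + 2 = 14.
d(A,C) = 14 ≤ 12 + 8 = 20. Triangle inequality is satisfied.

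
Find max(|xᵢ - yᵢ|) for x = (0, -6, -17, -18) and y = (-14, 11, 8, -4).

max(|x_i - y_i|) = max(|0 - (-14)|, |-6 - 11|, |-17 - 8|, |-18 - (-4)|) = max(14, 17, 25, 14) = 25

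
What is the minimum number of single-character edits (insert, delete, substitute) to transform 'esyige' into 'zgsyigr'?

Let D[i][j] be the edit distance between the first i characters of 'esyige' and the first j characters of 'zgsyigr', with D[i][0] = i, D[0][j] = j, and D[i][j] = D[i-1][j-1] if the characters match, else 1 + min(D[i-1][j], D[i][j-1], D[i-1][j-1]). Filling the table (rows: prefixes of 'esyige', columns: prefixes of 'zgsyigr'):
     ε  z  g  s  y  i  g  r
  ε  0  1  2  3  4  5  6  7
  e  1  1  2  3  4  5  6  7
  s  2  2  2  2  3  4  5  6
  y  3  3  3  3  2  3  4  5
  i  4  4  4  4  3  2  3  4
  g  5  5  4  5  4  3  2  3
  e  6  6  5  5  5  4  3  3
The bottom-right entry gives D[6][7] = 3, so no sequence of fewer than 3 edits works. Backtracking through the table gives one optimal edit sequence (3 edits):
  esyige → zesyige (ins z @1)
  zesyige → zgsyige (sub e→g @2)
  zgsyige → zgsyigr (sub e→r @7)
Edit distance = 3.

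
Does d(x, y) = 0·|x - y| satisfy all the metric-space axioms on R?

No. With c = 0, d(x,y) = 0 for all x, y. This fails identity of indiscernibles: d(9, 12) = 0 but 9 ≠ 12.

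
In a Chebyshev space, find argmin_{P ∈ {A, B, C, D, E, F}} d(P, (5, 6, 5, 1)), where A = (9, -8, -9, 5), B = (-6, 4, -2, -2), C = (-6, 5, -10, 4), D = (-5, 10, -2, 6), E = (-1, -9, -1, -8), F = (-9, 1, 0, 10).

Distances: d(A) = 14, d(B) = 11, d(C) = 15, d(D) = 10, d(E) = 15, d(F) = 14. Nearest: D = (-5, 10, -2, 6) with distance 10.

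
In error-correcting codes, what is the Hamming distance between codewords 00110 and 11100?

Differing positions: 1, 2, 4. Hamming distance = 3.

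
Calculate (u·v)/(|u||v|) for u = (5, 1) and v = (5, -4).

With u = (5, 1), v = (5, -4):
u·v = 5·5 + 1·(-4) = 25 + (-4) = 21.
|u| = √(5² + 1²) = √26, |v| = √(5² + (-4)²) = √41, so |u||v| = √(26·41) = √1066.
cos θ = (u·v)/(|u||v|) = 21/√1066 ≈ 0.6432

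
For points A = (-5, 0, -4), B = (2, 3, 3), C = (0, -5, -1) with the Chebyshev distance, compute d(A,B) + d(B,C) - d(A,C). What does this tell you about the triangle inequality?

d(A,B) = max(7, 3, 7) = 7, d(B,C) = max(2, 8, 4) = 8, d(A,C) = max(5, 5, 3) = 5.
d(A,B) + d(B,C) - d(A,C) = 7 + 8 - 5 = 15 - 5 = 10. This is ≥ 0, so the triangle inequality holds for these points.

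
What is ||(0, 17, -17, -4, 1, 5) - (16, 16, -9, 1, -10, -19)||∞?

max(|x_i - y_i|) = max(|0 - 16|, |17 - 16|, |-17 - (-9)|, |-4 - 1|, |1 - (-10)|, |5 - (-19)|) = max(16, 1, 8, 5, 11, 24) = 24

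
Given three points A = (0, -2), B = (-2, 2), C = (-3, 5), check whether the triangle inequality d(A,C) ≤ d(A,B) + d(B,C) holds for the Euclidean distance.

d(A,B) = √(2² + 4²) = √20 ≈ 4.4721, d(B,C) = √(1² + 3²) = √10 ≈ 3.1623, d(A,C) = √(3² + 7²) = √58 ≈ 7.6158.
d(A,C) ≈ 7.6158 ≤ 4.4721 + 3.1623 = 7.6344. Triangle inequality is satisfied.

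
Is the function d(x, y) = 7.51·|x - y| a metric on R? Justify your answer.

Yes. Since |x - y| is a metric on R and 7.51 > 0, the positive scalar multiple 7.51·|x - y| is also a metric: scaling by a positive constant preserves non-negativity, identity (d=0 ⟺ |x-y|=0 ⟺ x=y), symmetry, and the triangle inequality.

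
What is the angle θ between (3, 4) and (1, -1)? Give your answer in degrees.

With u = (3, 4), v = (1, -1):
u·v = 3·1 + 4·(-1) = 3 + (-4) = -1.
|u| = √(3² + 4²) = √25, |v| = √(1² + (-1)²) = √2, so |u||v| = √(25·2) = √50.
cos θ = (u·v)/(|u||v|) = -1/√50 ≈ -0.141421
θ = arccos(-0.141421) ≈ 98.13°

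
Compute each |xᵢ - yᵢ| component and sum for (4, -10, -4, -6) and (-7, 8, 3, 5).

Σ|x_i - y_i| = |4 - (-7)| + |-10 - 8| + |-4 - 3| + |-6 - 5| = 11 + 18 + 7 + 11 = 47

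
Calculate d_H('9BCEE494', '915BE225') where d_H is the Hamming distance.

Differing positions: 2, 3, 4, 6, 7, 8. Hamming distance = 6.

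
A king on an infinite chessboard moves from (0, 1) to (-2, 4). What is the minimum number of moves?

max(|x_i - y_i|) = max(|0 - (-2)|, |1 - 4|) = max(2, 3) = 3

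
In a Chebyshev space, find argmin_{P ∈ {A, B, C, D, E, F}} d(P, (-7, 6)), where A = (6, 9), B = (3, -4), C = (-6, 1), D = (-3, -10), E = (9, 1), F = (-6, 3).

Distances: d(A) = 13, d(B) = 10, d(C) = 5, d(D) = 16, d(E) = 16, d(F) = 3. Nearest: F = (-6, 3) with distance 3.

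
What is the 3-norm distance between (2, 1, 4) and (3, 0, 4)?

(Σ|x_i - y_i|^3)^(1/3) = (|2 - 3|^3 + |1 - 0|^3 + |4 - 4|^3)^(1/3)
= (1^3 + 1^3 + 0^3)^(1/3) = (1 + 1 + 0)^(1/3) = (2)^(1/3) ≈ 1.2599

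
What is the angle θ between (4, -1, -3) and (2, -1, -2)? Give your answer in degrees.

With u = (4, -1, -3), v = (2, -1, -2):
u·v = 4·2 + (-1)·(-1) + (-3)·(-2) = 8 + 1 + 6 = 15.
|u| = √(4² + (-1)² + (-3)²) = √26, |v| = √(2² + (-1)² + (-2)²) = √9, so |u||v| = √(26·9) = √234.
cos θ = (u·v)/(|u||v|) = 15/√234 ≈ 0.980581
θ = arccos(0.980581) ≈ 11.31°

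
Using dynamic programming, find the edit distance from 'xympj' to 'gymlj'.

Let D[i][j] be the edit distance between the first i characters of 'xympj' and the first j characters of 'gymlj', with D[i][0] = i, D[0][j] = j, and D[i][j] = D[i-1][j-1] if the characters match, else 1 + min(D[i-1][j], D[i][j-1], D[i-1][j-1]). Filling the table (rows: prefixes of 'xympj', columns: prefixes of 'gymlj'):
     ε  g  y  m  l  j
  ε  0  1  2  3  4  5
  x  1  1  2  3  4  5
  y  2  2  1  2  3  4
  m  3  3  2  1  2  3
  p  4  4  3  2  2  3
  j  5  5  4  3  3  2
The bottom-right entry gives D[5][5] = 2, so no sequence of fewer than 2 edits works. Backtracking through the table gives one optimal edit sequence (2 edits):
  xympj → gympj (sub x→g @1)
  gympj → gymlj (sub p→l @4)
Edit distance = 2.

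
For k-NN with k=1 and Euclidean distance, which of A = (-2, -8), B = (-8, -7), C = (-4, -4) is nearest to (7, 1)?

Distances: d(A) ≈ 12.7279, d(B) = 17, d(C) ≈ 12.083. Nearest: C = (-4, -4) with distance 12.083.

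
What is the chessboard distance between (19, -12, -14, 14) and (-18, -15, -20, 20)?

max(|x_i - y_i|) = max(|19 - (-18)|, |-12 - (-15)|, |-14 - (-20)|, |14 - 20|) = max(37, 3, 6, 6) = 37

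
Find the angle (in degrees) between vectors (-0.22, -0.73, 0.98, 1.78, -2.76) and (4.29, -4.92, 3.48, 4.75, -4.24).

With u = (-0.22, -0.73, 0.98, 1.78, -2.76), v = (4.29, -4.92, 3.48, 4.75, -4.24):
u·v = (-0.22)·4.29 + (-0.73)·(-4.92) + 0.98·3.48 + 1.78·4.75 + (-2.76)·(-4.24) = (-0.9438) + 3.5916 + 3.4104 + 8.455 + 11.7024 = 26.2156.
|u| = √((-0.22)² + (-0.73)² + 0.98² + 1.78² + (-2.76)²) = √(0.0484 + 0.5329 + 0.9604 + 3.1684 + 7.6176) = √12.3277, |v| = √(4.29² + (-4.92)² + 3.48² + 4.75² + (-4.24)²) = √(18.4041 + 24.2064 + 12.1104 + 22.5625 + 17.9776) = √95.261.
cos θ = (u·v)/(|u||v|) = 26.2156/(√12.3277·√95.261) ≈ 0.765
θ = arccos(0.765) ≈ 40.09°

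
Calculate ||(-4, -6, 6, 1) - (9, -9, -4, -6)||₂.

√(Σ(x_i - y_i)²) = √((-4 - 9)² + (-6 - (-9))² + (6 - (-4))² + (1 - (-6))²)
= √((-13)² + 3² + 10² + 7²) = √(169 + 9 + 100 + 49) = √327 ≈ 18.0831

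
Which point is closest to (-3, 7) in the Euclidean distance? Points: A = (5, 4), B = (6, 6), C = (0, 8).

Distances: d(A) ≈ 8.544, d(B) ≈ 9.0554, d(C) ≈ 3.1623. Nearest: C = (0, 8) with distance 3.1623.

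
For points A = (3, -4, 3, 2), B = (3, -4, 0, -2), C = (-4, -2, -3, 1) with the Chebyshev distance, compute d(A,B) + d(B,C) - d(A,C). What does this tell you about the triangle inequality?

d(A,B) = max(0, 0, 3, 4) = 4, d(B,C) = max(7, 2, 3, 3) = 7, d(A,C) = max(7, 2, 6, 1) = 7.
d(A,B) + d(B,C) - d(A,C) = 4 + 7 - 7 = 11 - 7 = 4. This is ≥ 0, so the triangle inequality holds for these points.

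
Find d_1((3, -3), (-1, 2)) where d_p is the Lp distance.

Σ|x_i - y_i| = |3 - (-1)| + |-3 - 2| = 4 + 5 = 9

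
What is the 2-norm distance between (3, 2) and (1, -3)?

(Σ|x_i - y_i|^2)^(1/2) = (|3 - 1|^2 + |2 - (-3)|^2)^(1/2)
= (2^2 + 5^2)^(1/2) = (4 + 25)^(1/2) = (29)^(1/2) ≈ 5.3852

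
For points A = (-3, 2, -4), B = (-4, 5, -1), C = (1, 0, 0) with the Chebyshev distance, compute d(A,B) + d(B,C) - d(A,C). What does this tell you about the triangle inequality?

d(A,B) = max(1, 3, 3) = 3, d(B,C) = max(5, 5, 1) = 5, d(A,C) = max(4, 2, 4) = 4.
d(A,B) + d(B,C) - d(A,C) = 3 + 5 - 4 = 8 - 4 = 4. This is ≥ 0, so the triangle inequality holds for these points.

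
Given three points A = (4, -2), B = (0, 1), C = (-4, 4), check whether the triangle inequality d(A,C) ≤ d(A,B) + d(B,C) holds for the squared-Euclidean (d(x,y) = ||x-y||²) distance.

d(A,B) = 4² + 3² = 25, d(B,C) = 4² + 3² = 25, d(A,C) = 8² + 6² = 100.
d(A,C) = 100 > 25 + 25 = 50. Triangle inequality is VIOLATED. (Squared-Euclidean is not a metric — this is a counterexample.)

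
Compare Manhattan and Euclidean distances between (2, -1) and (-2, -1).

L1 = |2 - (-2)| + |-1 - (-1)| = 4 + 0 = 4
L2 = √(4² + 0²) = √16 = 4
L1 ≥ L2 always (equality iff movement is along one axis); L1 = L2 here (movement is along a single axis).
Ratio L1/L2 = 4/4 = 1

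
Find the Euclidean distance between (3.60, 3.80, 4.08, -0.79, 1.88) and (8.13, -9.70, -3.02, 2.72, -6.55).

√(Σ(x_i - y_i)²) = √((3.6 - 8.13)² + (3.8 - (-9.7))² + (4.08 - (-3.02))² + (-0.79 - 2.72)² + (1.88 - (-6.55))²)
= √((-4.53)² + 13.5² + 7.1² + (-3.51)² + 8.43²) = √(20.5209 + 182.25 + 50.41 + 12.3201 + 71.0649) = √336.5659 ≈ 18.3457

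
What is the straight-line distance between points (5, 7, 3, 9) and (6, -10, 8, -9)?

√(Σ(x_i - y_i)²) = √((5 - 6)² + (7 - (-10))² + (3 - 8)² + (9 - (-9))²)
= √((-1)² + 17² + (-5)² + 18²) = √(1 + 289 + 25 + 324) = √639 ≈ 25.2784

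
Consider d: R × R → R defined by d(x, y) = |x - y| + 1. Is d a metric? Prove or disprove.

No. d fails identity of indiscernibles (specifically d(x,x) = 0): d(-2, -2) = |-2 - (-2)| + 1 = 0 + 1 = 1 ≠ 0.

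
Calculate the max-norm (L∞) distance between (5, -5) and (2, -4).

max(|x_i - y_i|) = max(|5 - 2|, |-5 - (-4)|) = max(3, 1) = 3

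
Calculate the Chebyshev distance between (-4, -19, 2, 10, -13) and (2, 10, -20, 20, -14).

max(|x_i - y_i|) = max(|-4 - 2|, |-19 - 10|, |2 - (-20)|, |10 - 20|, |-13 - (-14)|) = max(6, 29, 22, 10, 1) = 29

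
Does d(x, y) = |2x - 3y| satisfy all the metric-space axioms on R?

No. d fails symmetry: d(8, 7) = |2·8 - 3·7| = |-5| = 5, but d(7, 8) = |2·7 - 3·8| = |-10| = 10. Since 5 ≠ 10, d(x,y) ≠ d(y,x) in general.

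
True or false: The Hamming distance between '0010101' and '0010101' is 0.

Differing positions: none. Hamming distance = 0, so the claim is true.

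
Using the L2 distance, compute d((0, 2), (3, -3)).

(Σ|x_i - y_i|^2)^(1/2) = (|0 - 3|^2 + |2 - (-3)|^2)^(1/2)
= (3^2 + 5^2)^(1/2) = (9 + 25)^(1/2) = (34)^(1/2) ≈ 5.831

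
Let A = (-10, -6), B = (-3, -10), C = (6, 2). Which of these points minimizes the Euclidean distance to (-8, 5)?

Distances: d(A) ≈ 11.1803, d(B) ≈ 15.8114, d(C) ≈ 14.3178. Nearest: A = (-10, -6) with distance 11.1803.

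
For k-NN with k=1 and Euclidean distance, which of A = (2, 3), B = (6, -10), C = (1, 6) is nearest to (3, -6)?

Distances: d(A) ≈ 9.0554, d(B) = 5, d(C) ≈ 12.1655. Nearest: B = (6, -10) with distance 5.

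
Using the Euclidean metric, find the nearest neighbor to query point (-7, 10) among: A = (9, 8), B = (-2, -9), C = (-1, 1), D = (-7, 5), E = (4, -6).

Distances: d(A) ≈ 16.1245, d(B) ≈ 19.6469, d(C) ≈ 10.8167, d(D) = 5, d(E) ≈ 19.4165. Nearest: D = (-7, 5) with distance 5.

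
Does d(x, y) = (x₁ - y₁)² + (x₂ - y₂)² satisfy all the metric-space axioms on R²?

No. The squared Euclidean distance fails the triangle inequality. Counterexample: x = (0, 0), y = (1, 1), z = (2, 2). d(x,z) = 2² + 2² = 8, but d(x,y) + d(y,z) = (1² + 1²) + (1² + 1²) = 2 + 2 = 4. Since 8 > 4, the triangle inequality is violated. (Note: √d, the ordinary Euclidean distance, IS a metric.)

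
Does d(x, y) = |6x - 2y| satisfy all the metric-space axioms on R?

No. d fails symmetry: d(9, 5) = |6·9 - 2·5| = |44| = 44, but d(5, 9) = |6·5 - 2·9| = |12| = 12. Since 44 ≠ 12, d(x,y) ≠ d(y,x) in general.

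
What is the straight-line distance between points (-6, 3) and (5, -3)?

√(Σ(x_i - y_i)²) = √((-6 - 5)² + (3 - (-3))²)
= √((-11)² + 6²) = √(121 + 36) = √157 ≈ 12.53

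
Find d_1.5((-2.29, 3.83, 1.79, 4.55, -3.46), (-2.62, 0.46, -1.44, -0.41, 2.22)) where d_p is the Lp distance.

(Σ|x_i - y_i|^1.5)^(1/1.5) = (|-2.29 - (-2.62)|^1.5 + |3.83 - 0.46|^1.5 + |1.79 - (-1.44)|^1.5 + |4.55 - (-0.41)|^1.5 + |-3.46 - 2.22|^1.5)^(1/1.5)
= (0.33^1.5 + 3.37^1.5 + 3.23^1.5 + 4.96^1.5 + 5.68^1.5)^(1/1.5) ≈ (0.1896 + 6.1865 + 5.805 + 11.0464 + 13.537)^(1/1.5) = (36.7645)^(1/1.5) ≈ 11.0565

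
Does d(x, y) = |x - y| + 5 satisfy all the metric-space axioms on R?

No. d fails identity of indiscernibles (specifically d(x,x) = 0): d(5, 5) = |5 - 5| + 5 = 0 + 5 = 5 ≠ 0.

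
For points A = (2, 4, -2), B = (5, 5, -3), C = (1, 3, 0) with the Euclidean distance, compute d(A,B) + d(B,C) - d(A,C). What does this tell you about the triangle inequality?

d(A,B) = √(3² + 1² + 1²) = √11 ≈ 3.3166, d(B,C) = √(4² + 2² + 3²) = √29 ≈ 5.3852, d(A,C) = √(1² + 1² + 2²) = √6 ≈ 2.4495.
d(A,B) + d(B,C) - d(A,C) = 3.3166 + 5.3852 - 2.4495 = 8.7018 - 2.4495 = 6.2523 (to 4 decimal places). This is ≥ 0, so the triangle inequality holds for these points.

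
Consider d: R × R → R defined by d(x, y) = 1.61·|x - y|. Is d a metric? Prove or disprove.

Yes. Since |x - y| is a metric on R and 1.61 > 0, the positive scalar multiple 1.61·|x - y| is also a metric: scaling by a positive constant preserves non-negativity, identity (d=0 ⟺ |x-y|=0 ⟺ x=y), symmetry, and the triangle inequality.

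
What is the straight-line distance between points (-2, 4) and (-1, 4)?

√(Σ(x_i - y_i)²) = √((-2 - (-1))² + (4 - 4)²)
= √((-1)² + 0²) = √(1 + 0) = √1 = 1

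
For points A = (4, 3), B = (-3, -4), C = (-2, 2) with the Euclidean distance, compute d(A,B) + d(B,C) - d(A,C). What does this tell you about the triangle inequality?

d(A,B) = √(7² + 7²) = √98 ≈ 9.8995, d(B,C) = √(1² + 6²) = √37 ≈ 6.0828, d(A,C) = √(6² + 1²) = √37 ≈ 6.0828.
d(A,B) + d(B,C) - d(A,C) = 9.8995 + 6.0828 - 6.0828 = 15.9823 - 6.0828 = 9.8995 (to 4 decimal places). This is ≥ 0, so the triangle inequality holds for these points.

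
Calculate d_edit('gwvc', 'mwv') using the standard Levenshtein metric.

Let D[i][j] be the edit distance between the first i characters of 'gwvc' and the first j characters of 'mwv', with D[i][0] = i, D[0][j] = j, and D[i][j] = D[i-1][j-1] if the characters match, else 1 + min(D[i-1][j], D[i][j-1], D[i-1][j-1]). Filling the table (rows: prefixes of 'gwvc', columns: prefixes of 'mwv'):
     ε  m  w  v
  ε  0  1  2  3
  g  1  1  2  3
  w  2  2  1  2
  v  3  3  2  1
  c  4  4  3  2
The bottom-right entry gives D[4][3] = 2, so no sequence of fewer than 2 edits works. Backtracking through the table gives one optimal edit sequence (2 edits):
  gwvc → mwvc (sub g→m @1)
  mwvc → mwv (del c @4)
Edit distance = 2.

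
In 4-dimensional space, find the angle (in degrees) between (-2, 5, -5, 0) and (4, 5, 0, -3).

With u = (-2, 5, -5, 0), v = (4, 5, 0, -3):
u·v = (-2)·4 + 5·5 + (-5)·0 + 0·(-3) = (-8) + 25 + 0 + 0 = 17.
|u| = √((-2)² + 5² + (-5)² + 0²) = √54, |v| = √(4² + 5² + 0² + (-3)²) = √50, so |u||v| = √(54·50) = √2700.
cos θ = (u·v)/(|u||v|) = 17/√2700 ≈ 0.327165
θ = arccos(0.327165) ≈ 70.9°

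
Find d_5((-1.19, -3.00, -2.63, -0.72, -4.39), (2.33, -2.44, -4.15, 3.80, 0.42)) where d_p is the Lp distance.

(Σ|x_i - y_i|^5)^(1/5) = (|-1.19 - 2.33|^5 + |-3 - (-2.44)|^5 + |-2.63 - (-4.15)|^5 + |-0.72 - 3.8|^5 + |-4.39 - 0.42|^5)^(1/5)
= (3.52^5 + 0.56^5 + 1.52^5 + 4.52^5 + 4.81^5)^(1/5) ≈ (540.3975 + 0.0551 + 8.1137 + 1886.6536 + 2574.6926)^(1/5) = (5009.9125)^(1/5) ≈ 5.495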